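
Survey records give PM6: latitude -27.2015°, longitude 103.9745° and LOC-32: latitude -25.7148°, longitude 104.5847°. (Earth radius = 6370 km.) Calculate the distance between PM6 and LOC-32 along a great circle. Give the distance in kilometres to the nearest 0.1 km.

176.1 km

Δφ = 1.4867°,  Δλ = 0.6102°
a = sin²(Δφ/2) + cos φ₁ cos φ₂ sin²(Δλ/2) = 0.000191
c = 2·arcsin(√a) = 0.027644 rad = 1.5839°
d = R·c = 6370 × 0.027644 = 176.1 km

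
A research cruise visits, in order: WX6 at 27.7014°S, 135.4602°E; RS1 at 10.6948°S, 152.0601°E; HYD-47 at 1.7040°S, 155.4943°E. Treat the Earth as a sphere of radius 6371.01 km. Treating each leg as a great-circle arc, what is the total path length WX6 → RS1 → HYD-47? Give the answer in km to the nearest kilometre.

3635 km

WX6→RS1: c = 0.402685 rad, d = 2565.51 km
RS1→HYD-47: c = 0.167829 rad, d = 1069.24 km
Total = 2565.51 + 1069.24 = 3634.75 km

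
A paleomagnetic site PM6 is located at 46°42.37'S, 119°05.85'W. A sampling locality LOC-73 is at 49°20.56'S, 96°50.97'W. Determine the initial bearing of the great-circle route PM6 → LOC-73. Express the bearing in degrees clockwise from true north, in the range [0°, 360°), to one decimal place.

108.2°

PM6: φ = -46.70617°, λ = -119.09750°
LOC-73: φ = -49.34267°, λ = -96.84950°
Δλ = 22.2480°
y = sin Δλ · cos φ₂ = 0.246681
x = cos φ₁ sin φ₂ − sin φ₁ cos φ₂ cos Δλ = -0.081303
θ = atan2(y, x) = 108.2416° → 108.2416° (mod 360°)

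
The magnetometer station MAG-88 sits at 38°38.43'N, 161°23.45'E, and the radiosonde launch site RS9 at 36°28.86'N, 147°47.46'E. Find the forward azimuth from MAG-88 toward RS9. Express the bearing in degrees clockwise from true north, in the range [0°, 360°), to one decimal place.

MAG-88: φ = +38.64050°, λ = +161.39083°
RS9: φ = +36.48100°, λ = +147.79100°
Δλ = -13.5998°
y = sin Δλ · cos φ₂ = -0.189065
x = cos φ₁ sin φ₂ − sin φ₁ cos φ₂ cos Δλ = -0.023604
θ = atan2(y, x) = -97.1164° → 262.8836° (mod 360°)

262.9°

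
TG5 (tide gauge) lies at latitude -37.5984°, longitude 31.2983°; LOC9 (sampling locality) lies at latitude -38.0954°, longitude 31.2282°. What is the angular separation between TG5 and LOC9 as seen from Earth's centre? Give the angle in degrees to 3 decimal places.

0.500°

Δφ = -0.4970°,  Δλ = -0.0701°
a = sin²(Δφ/2) + cos φ₁ cos φ₂ sin²(Δλ/2) = 0.000019
c = 2·arcsin(√a) = 0.008728 rad = 0.5001°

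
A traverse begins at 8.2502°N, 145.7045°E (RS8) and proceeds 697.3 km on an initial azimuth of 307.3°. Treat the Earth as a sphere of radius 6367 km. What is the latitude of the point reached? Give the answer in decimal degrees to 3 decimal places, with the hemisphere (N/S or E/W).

12.016°N

δ = d/R = 697.3/6367 = 0.109518 rad
φ₂ = arcsin(sin φ₁ cos δ + cos φ₁ sin δ cos θ)
   = arcsin(0.14350·0.99401 + 0.98965·0.10930·0.60599) = 12.01600°
λ₂ = λ₁ + atan2(sin θ sin δ cos φ₁, cos δ − sin φ₁ sin φ₂) = 140.60462°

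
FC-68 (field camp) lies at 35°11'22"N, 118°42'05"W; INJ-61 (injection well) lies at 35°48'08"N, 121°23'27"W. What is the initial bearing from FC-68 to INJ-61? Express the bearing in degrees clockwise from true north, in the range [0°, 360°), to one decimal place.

FC-68: φ = +35.18944°, λ = -118.70139°
INJ-61: φ = +35.80222°, λ = -121.39083°
Δλ = -2.6894°
y = sin Δλ · cos φ₂ = -0.038056
x = cos φ₁ sin φ₂ − sin φ₁ cos φ₂ cos Δλ = 0.011210
θ = atan2(y, x) = -73.5874° → 286.4126° (mod 360°)

286.4°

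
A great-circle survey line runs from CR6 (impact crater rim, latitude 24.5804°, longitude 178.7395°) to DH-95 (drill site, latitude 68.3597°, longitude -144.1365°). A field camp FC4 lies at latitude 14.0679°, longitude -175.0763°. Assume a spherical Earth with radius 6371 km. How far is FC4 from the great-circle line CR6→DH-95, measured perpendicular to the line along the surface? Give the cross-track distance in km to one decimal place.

977.7 km

δ₁₃ = central angle CR6→FC4 = 0.209755 rad  (haversine)
θ₁₃ = bearing CR6→FC4 = 149.878°,  θ₁₂ = bearing CR6→DH-95 = 17.111°
dₓₜ = R·arcsin(sin δ₁₃ · sin(θ₁₃ − θ₁₂)) = 6371·arcsin(0.20822·sin(132.766°)) = 977.707 km
|dₓₜ| = 977.707 km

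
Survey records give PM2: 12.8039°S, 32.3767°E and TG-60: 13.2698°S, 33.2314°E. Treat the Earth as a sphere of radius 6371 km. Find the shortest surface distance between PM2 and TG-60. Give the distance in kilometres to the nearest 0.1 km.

Δφ = -0.4659°,  Δλ = 0.8547°
a = sin²(Δφ/2) + cos φ₁ cos φ₂ sin²(Δλ/2) = 0.000069
c = 2·arcsin(√a) = 0.016653 rad = 0.9541°
d = R·c = 6371 × 0.016653 = 106.1 km

106.1 km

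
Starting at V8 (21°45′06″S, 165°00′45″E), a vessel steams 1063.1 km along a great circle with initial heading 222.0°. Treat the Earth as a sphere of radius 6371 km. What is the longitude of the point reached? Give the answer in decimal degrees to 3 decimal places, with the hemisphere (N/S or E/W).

157.734°E

V8: φ = -21.75167°, λ = +165.01250°
δ = d/R = 1063.1/6371 = 0.166865 rad
φ₂ = arcsin(sin φ₁ cos δ + cos φ₁ sin δ cos θ)
   = arcsin(-0.37058·0.98611 + 0.92880·0.16609·-0.74314) = -28.69058°
λ₂ = λ₁ + atan2(sin θ sin δ cos φ₁, cos δ − sin φ₁ sin φ₂) = 157.73403°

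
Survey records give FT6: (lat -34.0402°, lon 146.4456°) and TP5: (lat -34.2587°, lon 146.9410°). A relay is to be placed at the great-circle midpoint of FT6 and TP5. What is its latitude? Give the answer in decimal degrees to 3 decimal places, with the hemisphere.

34.150°S

Bx = cos φ₂ cos Δλ = 0.826473,  By = cos φ₂ sin Δλ = 0.007146
φₘ = atan2(sin φ₁ + sin φ₂, √((cos φ₁ + Bx)² + By²)) = -34.14970°
λₘ = λ₁ + atan2(By, cos φ₁ + Bx) = 146.69298°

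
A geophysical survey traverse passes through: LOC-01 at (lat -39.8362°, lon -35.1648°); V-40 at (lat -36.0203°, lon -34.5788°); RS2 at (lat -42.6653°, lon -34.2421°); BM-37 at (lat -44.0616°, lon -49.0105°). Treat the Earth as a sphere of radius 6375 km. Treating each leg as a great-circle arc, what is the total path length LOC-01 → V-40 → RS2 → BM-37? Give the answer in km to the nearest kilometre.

2371 km

LOC-01→V-40: c = 0.067086 rad, d = 427.68 km
V-40→RS2: c = 0.116066 rad, d = 739.92 km
RS2→BM-37: c = 0.188711 rad, d = 1203.03 km
Total = 427.68 + 739.92 + 1203.03 = 2370.63 km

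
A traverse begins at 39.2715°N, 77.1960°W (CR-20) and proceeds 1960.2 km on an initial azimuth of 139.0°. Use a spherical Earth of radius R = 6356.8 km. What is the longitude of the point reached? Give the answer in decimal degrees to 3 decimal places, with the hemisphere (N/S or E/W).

δ = d/R = 1960.2/6356.8 = 0.308363 rad
φ₂ = arcsin(sin φ₁ cos δ + cos φ₁ sin δ cos θ)
   = arcsin(0.63300·0.95283 + 0.77416·0.30350·-0.75471) = 25.20230°
λ₂ = λ₁ + atan2(sin θ sin δ cos φ₁, cos δ − sin φ₁ sin φ₂) = -64.48339°

64.483°W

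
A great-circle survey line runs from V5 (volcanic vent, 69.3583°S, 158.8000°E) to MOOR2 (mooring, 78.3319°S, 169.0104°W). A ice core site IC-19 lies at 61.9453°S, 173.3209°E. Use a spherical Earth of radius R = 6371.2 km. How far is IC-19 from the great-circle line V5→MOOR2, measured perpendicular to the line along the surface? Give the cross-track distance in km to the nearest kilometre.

1022 km

δ₁₃ = central angle V5→IC-19 = 0.165441 rad  (haversine)
θ₁₃ = bearing V5→IC-19 = 45.729°,  θ₁₂ = bearing V5→MOOR2 = 149.794°
dₓₜ = R·arcsin(sin δ₁₃ · sin(θ₁₃ − θ₁₂)) = 6371.2·arcsin(0.16469·sin(-104.065°)) = -1022.180 km
|dₓₜ| = 1022.180 km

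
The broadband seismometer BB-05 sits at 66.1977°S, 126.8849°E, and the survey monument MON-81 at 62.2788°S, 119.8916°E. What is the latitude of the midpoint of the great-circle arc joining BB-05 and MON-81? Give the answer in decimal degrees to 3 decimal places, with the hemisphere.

Bx = cos φ₂ cos Δλ = 0.461709,  By = cos φ₂ sin Δλ = -0.056636
φₘ = atan2(sin φ₁ + sin φ₂, √((cos φ₁ + Bx)² + By²)) = -64.27981°
λₘ = λ₁ + atan2(By, cos φ₁ + Bx) = 123.14006°

64.280°S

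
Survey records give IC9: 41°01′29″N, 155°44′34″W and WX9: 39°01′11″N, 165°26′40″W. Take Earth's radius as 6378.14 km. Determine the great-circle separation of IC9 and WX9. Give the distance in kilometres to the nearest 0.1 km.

856.1 km

IC9: φ = +41.02472°, λ = -155.74278°
WX9: φ = +39.01972°, λ = -165.44444°
Δφ = -2.0050°,  Δλ = -9.7017°
a = sin²(Δφ/2) + cos φ₁ cos φ₂ sin²(Δλ/2) = 0.004497
c = 2·arcsin(√a) = 0.134226 rad = 7.6906°
d = R·c = 6378.14 × 0.134226 = 856.1 km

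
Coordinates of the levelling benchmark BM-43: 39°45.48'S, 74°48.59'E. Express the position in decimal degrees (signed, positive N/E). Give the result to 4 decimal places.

lat: 39.7580° S → -39.7580°
lon: 74.8098° E → +74.8098°

-39.7580°, +74.8098°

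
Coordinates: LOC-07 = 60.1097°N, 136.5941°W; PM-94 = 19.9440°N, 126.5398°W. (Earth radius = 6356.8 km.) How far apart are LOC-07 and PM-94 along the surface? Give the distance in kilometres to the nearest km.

4527 km

Δφ = -40.1657°,  Δλ = 10.0543°
a = sin²(Δφ/2) + cos φ₁ cos φ₂ sin²(Δλ/2) = 0.121506
c = 2·arcsin(√a) = 0.712105 rad = 40.8006°
d = R·c = 6356.8 × 0.712105 = 4526.7 km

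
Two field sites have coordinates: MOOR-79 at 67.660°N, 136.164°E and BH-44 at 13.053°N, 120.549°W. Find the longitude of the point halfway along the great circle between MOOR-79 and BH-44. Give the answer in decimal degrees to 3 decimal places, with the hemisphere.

143.192°W

Bx = cos φ₂ cos Δλ = -0.223891,  By = cos φ₂ sin Δλ = 0.948084
φₘ = atan2(sin φ₁ + sin φ₂, √((cos φ₁ + Bx)² + By²)) = 50.13953°
λₘ = λ₁ + atan2(By, cos φ₁ + Bx) = -143.19230°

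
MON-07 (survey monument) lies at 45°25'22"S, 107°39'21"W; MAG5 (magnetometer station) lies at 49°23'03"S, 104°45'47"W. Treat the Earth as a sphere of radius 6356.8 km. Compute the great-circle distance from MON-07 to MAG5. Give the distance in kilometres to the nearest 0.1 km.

MON-07: φ = -45.42278°, λ = -107.65583°
MAG5: φ = -49.38417°, λ = -104.76306°
Δφ = -3.9614°,  Δλ = 2.8928°
a = sin²(Δφ/2) + cos φ₁ cos φ₂ sin²(Δλ/2) = 0.001486
c = 2·arcsin(√a) = 0.077109 rad = 4.4180°
d = R·c = 6356.8 × 0.077109 = 490.2 km

490.2 km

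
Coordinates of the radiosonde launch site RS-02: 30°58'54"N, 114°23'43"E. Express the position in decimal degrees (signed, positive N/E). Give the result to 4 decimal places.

+30.9817°, +114.3953°

lat: 30.9817° N → +30.9817°
lon: 114.3953° E → +114.3953°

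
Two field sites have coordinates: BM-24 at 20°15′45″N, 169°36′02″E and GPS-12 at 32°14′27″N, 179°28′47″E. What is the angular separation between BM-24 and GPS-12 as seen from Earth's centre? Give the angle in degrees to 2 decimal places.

14.88°

BM-24: φ = +20.26250°, λ = +169.60056°
GPS-12: φ = +32.24083°, λ = +179.47972°
Δφ = 11.9783°,  Δλ = 9.8792°
a = sin²(Δφ/2) + cos φ₁ cos φ₂ sin²(Δλ/2) = 0.016770
c = 2·arcsin(√a) = 0.259726 rad = 14.8812°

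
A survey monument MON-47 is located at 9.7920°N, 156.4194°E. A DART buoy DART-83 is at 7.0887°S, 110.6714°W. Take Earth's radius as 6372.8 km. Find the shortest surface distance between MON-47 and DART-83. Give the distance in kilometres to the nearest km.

Δφ = -16.8807°,  Δλ = 92.9092°
a = sin²(Δφ/2) + cos φ₁ cos φ₂ sin²(Δλ/2) = 0.535310
c = 2·arcsin(√a) = 1.641475 rad = 94.0496°
d = R·c = 6372.8 × 1.641475 = 10460.8 km

10461 km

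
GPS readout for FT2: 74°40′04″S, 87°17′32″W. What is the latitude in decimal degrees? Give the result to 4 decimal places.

74.6678°S

74° + 40′/60 + 4″/3600 = 74 + 0.66667 + 0.00111 = 74.6678°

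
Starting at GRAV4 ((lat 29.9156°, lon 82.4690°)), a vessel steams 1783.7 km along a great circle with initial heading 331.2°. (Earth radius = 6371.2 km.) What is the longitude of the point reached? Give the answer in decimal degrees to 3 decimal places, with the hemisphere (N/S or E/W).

71.883°E

δ = d/R = 1783.7/6371.2 = 0.279963 rad
φ₂ = arcsin(sin φ₁ cos δ + cos φ₁ sin δ cos θ)
   = arcsin(0.49872·0.96107 + 0.86676·0.27632·0.87631) = 43.56561°
λ₂ = λ₁ + atan2(sin θ sin δ cos φ₁, cos δ − sin φ₁ sin φ₂) = 71.88270°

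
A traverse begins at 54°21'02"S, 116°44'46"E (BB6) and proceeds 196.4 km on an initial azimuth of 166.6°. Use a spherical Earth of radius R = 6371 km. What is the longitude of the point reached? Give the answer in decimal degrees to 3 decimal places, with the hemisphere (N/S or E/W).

BB6: φ = -54.35056°, λ = +116.74611°
δ = d/R = 196.4/6371 = 0.030827 rad
φ₂ = arcsin(sin φ₁ cos δ + cos φ₁ sin δ cos θ)
   = arcsin(-0.81260·0.99952 + 0.58282·0.03082·-0.97278) = -56.06659°
λ₂ = λ₁ + atan2(sin θ sin δ cos φ₁, cos δ − sin φ₁ sin φ₂) = 117.47928°

117.479°E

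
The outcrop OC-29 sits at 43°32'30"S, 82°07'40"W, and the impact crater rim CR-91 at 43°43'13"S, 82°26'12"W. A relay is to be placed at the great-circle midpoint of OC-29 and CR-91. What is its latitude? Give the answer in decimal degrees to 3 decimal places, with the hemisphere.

43.631°S

OC-29: φ = -43.54167°, λ = -82.12778°
CR-91: φ = -43.72028°, λ = -82.43667°
Bx = cos φ₂ cos Δλ = 0.722712,  By = cos φ₂ sin Δλ = -0.003896
φₘ = atan2(sin φ₁ + sin φ₂, √((cos φ₁ + Bx)² + By²)) = -43.63108°
λₘ = λ₁ + atan2(By, cos φ₁ + Bx) = -82.28199°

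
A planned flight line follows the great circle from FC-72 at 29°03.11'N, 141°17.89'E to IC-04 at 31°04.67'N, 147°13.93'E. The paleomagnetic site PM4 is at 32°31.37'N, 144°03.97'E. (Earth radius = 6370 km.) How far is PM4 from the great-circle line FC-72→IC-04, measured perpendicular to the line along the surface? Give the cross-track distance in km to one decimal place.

256.5 km

FC-72: φ = +29.05183°, λ = +141.29817°
IC-04: φ = +31.07783°, λ = +147.23217°
PM4: φ = +32.52283°, λ = +144.06617°
δ₁₃ = central angle FC-72→PM4 = 0.073425 rad  (haversine)
θ₁₃ = bearing FC-72→PM4 = 33.715°,  θ₁₂ = bearing FC-72→IC-04 = 67.002°
dₓₜ = R·arcsin(sin δ₁₃ · sin(θ₁₃ − θ₁₂)) = 6370·arcsin(0.07336·sin(-33.287°)) = -256.538 km
|dₓₜ| = 256.538 km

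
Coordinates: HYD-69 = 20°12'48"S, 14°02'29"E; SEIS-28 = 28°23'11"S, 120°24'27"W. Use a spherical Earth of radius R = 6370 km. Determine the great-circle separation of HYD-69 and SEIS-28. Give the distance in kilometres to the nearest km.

HYD-69: φ = -20.21333°, λ = +14.04139°
SEIS-28: φ = -28.38639°, λ = -120.40750°
Δφ = -8.1731°,  Δλ = -134.4489°
a = sin²(Δφ/2) + cos φ₁ cos φ₂ sin²(Δλ/2) = 0.706933
c = 2·arcsin(√a) = 1.997494 rad = 114.4480°
d = R·c = 6370 × 1.997494 = 12724.0 km

12724 km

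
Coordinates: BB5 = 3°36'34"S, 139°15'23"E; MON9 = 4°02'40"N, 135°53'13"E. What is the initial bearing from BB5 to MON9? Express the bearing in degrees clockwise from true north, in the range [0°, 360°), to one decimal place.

336.2°

BB5: φ = -3.60944°, λ = +139.25639°
MON9: φ = +4.04444°, λ = +135.88694°
Δλ = -3.3694°
y = sin Δλ · cos φ₂ = -0.058628
x = cos φ₁ sin φ₂ − sin φ₁ cos φ₂ cos Δλ = 0.133080
θ = atan2(y, x) = -23.7756° → 336.2244° (mod 360°)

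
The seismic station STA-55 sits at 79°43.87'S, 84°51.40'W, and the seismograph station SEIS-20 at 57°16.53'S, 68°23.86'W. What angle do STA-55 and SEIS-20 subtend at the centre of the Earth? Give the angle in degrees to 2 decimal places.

23.04°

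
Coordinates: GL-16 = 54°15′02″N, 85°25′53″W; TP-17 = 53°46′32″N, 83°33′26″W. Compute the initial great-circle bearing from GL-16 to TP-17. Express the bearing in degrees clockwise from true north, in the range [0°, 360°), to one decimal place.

GL-16: φ = +54.25056°, λ = -85.43139°
TP-17: φ = +53.77556°, λ = -83.55722°
Δλ = 1.8742°
y = sin Δλ · cos φ₂ = 0.019327
x = cos φ₁ sin φ₂ − sin φ₁ cos φ₂ cos Δλ = -0.008034
θ = atan2(y, x) = 112.5715° → 112.5715° (mod 360°)

112.6°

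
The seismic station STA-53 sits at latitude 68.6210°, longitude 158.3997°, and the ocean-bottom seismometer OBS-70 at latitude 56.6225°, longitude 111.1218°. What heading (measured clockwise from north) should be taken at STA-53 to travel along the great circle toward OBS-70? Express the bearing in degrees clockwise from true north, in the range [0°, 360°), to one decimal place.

263.9°

Δλ = -47.2779°
y = sin Δλ · cos φ₂ = -0.404171
x = cos φ₁ sin φ₂ − sin φ₁ cos φ₂ cos Δλ = -0.043154
θ = atan2(y, x) = -96.0944° → 263.9056° (mod 360°)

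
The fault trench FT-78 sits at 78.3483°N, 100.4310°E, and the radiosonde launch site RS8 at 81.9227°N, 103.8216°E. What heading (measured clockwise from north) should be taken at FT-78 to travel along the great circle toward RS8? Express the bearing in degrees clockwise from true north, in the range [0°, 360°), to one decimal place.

Δλ = 3.3906°
y = sin Δλ · cos φ₂ = 0.008310
x = cos φ₁ sin φ₂ − sin φ₁ cos φ₂ cos Δλ = 0.062585
θ = atan2(y, x) = 7.5635° → 7.5635° (mod 360°)

7.6°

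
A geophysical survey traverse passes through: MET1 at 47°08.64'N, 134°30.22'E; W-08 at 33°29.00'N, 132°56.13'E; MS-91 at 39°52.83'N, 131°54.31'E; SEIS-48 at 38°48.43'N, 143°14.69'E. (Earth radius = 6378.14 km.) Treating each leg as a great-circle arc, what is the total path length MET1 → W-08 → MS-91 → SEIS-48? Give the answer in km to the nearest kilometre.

3227 km

MET1: φ = +47.14400°, λ = +134.50367°
W-08: φ = +33.48333°, λ = +132.93550°
MS-91: φ = +39.88050°, λ = +131.90517°
SEIS-48: φ = +38.80717°, λ = +143.24483°
MET1→W-08: c = 0.239322 rad, d = 1526.43 km
W-08→MS-91: c = 0.112577 rad, d = 718.03 km
MS-91→SEIS-48: c = 0.154094 rad, d = 982.83 km
Total = 1526.43 + 718.03 + 982.83 = 3227.29 km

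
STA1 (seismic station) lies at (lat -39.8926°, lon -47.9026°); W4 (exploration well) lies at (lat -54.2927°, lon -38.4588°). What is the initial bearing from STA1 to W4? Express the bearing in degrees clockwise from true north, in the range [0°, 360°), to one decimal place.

159.3°

Δλ = 9.4438°
y = sin Δλ · cos φ₂ = 0.095764
x = cos φ₁ sin φ₂ − sin φ₁ cos φ₂ cos Δλ = -0.253765
θ = atan2(y, x) = 159.3247° → 159.3247° (mod 360°)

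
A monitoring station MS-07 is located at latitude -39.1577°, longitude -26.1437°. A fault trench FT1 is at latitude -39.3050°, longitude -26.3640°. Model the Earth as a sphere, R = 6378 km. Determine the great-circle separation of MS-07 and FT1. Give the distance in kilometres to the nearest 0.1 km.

25.1 km

Δφ = -0.1473°,  Δλ = -0.2203°
a = sin²(Δφ/2) + cos φ₁ cos φ₂ sin²(Δλ/2) = 0.000004
c = 2·arcsin(√a) = 0.003934 rad = 0.2254°
d = R·c = 6378 × 0.003934 = 25.1 km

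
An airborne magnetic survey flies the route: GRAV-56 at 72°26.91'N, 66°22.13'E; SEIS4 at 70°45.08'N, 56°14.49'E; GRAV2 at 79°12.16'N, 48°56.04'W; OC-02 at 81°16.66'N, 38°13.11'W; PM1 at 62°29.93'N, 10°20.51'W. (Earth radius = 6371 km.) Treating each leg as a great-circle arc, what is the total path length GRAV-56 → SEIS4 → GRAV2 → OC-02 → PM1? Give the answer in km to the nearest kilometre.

5656 km

GRAV-56: φ = +72.44850°, λ = +66.36883°
SEIS4: φ = +70.75133°, λ = +56.24150°
GRAV2: φ = +79.20267°, λ = -48.93400°
OC-02: φ = +81.27767°, λ = -38.21850°
PM1: φ = +62.49883°, λ = -10.34183°
GRAV-56→SEIS4: c = 0.063060 rad, d = 401.76 km
SEIS4→GRAV2: c = 0.424571 rad, d = 2704.94 km
GRAV2→OC-02: c = 0.047986 rad, d = 305.72 km
OC-02→PM1: c = 0.352124 rad, d = 2243.38 km
Total = 401.76 + 2704.94 + 305.72 + 2243.38 = 5655.80 km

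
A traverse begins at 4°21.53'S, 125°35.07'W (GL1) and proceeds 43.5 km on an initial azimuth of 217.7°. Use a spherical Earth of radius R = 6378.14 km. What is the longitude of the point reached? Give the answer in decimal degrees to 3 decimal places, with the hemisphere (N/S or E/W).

125.824°W

GL1: φ = -4.35883°, λ = -125.58450°
δ = d/R = 43.5/6378.14 = 0.006820 rad
φ₂ = arcsin(sin φ₁ cos δ + cos φ₁ sin δ cos θ)
   = arcsin(-0.07600·0.99998 + 0.99711·0.00682·-0.79122) = -4.66798°
λ₂ = λ₁ + atan2(sin θ sin δ cos φ₁, cos δ − sin φ₁ sin φ₂) = -125.82426°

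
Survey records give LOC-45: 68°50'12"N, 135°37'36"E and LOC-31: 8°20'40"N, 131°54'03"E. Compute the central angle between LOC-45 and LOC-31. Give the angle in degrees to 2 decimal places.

60.54°

LOC-45: φ = +68.83667°, λ = +135.62667°
LOC-31: φ = +8.34444°, λ = +131.90083°
Δφ = -60.4922°,  Δλ = -3.7258°
a = sin²(Δφ/2) + cos φ₁ cos φ₂ sin²(Δλ/2) = 0.254107
c = 2·arcsin(√a) = 1.056656 rad = 60.5419°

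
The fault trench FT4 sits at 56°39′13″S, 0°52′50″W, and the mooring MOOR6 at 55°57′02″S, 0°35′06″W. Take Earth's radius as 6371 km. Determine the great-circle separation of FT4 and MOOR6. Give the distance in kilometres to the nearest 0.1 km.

FT4: φ = -56.65361°, λ = -0.88056°
MOOR6: φ = -55.95056°, λ = -0.58500°
Δφ = 0.7031°,  Δλ = 0.2956°
a = sin²(Δφ/2) + cos φ₁ cos φ₂ sin²(Δλ/2) = 0.000040
c = 2·arcsin(√a) = 0.012600 rad = 0.7219°
d = R·c = 6371 × 0.012600 = 80.3 km

80.3 km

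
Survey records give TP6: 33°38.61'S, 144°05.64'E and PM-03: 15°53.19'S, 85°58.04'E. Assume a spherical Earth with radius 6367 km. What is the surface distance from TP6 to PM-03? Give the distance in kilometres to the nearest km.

TP6: φ = -33.64350°, λ = +144.09400°
PM-03: φ = -15.88650°, λ = +85.96733°
Δφ = 17.7570°,  Δλ = -58.1267°
a = sin²(Δφ/2) + cos φ₁ cos φ₂ sin²(Δλ/2) = 0.212770
c = 2·arcsin(√a) = 0.958851 rad = 54.9381°
d = R·c = 6367 × 0.958851 = 6105.0 km

6105 km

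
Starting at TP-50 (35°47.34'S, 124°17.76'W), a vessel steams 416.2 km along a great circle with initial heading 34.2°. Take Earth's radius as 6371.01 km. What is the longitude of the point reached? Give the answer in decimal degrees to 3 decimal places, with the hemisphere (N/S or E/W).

121.798°W

TP-50: φ = -35.78900°, λ = -124.29600°
δ = d/R = 416.2/6371.01 = 0.065327 rad
φ₂ = arcsin(sin φ₁ cos δ + cos φ₁ sin δ cos θ)
   = arcsin(-0.58480·0.99787 + 0.81118·0.06528·0.82708) = -32.66711°
λ₂ = λ₁ + atan2(sin θ sin δ cos φ₁, cos δ − sin φ₁ sin φ₂) = -121.79781°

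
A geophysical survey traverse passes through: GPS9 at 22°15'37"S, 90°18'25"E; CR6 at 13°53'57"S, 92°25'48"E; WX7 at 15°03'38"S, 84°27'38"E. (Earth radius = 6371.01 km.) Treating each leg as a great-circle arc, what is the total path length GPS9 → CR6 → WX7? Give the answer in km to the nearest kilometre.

GPS9: φ = -22.26028°, λ = +90.30694°
CR6: φ = -13.89917°, λ = +92.43000°
WX7: φ = -15.06056°, λ = +84.46056°
GPS9→CR6: c = 0.150110 rad, d = 956.35 km
CR6→WX7: c = 0.136182 rad, d = 867.62 km
Total = 956.35 + 867.62 = 1823.97 km

1824 km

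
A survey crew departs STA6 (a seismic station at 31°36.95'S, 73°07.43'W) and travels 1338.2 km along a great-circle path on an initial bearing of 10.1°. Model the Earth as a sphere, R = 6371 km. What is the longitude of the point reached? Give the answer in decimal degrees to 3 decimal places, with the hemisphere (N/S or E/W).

STA6: φ = -31.61583°, λ = -73.12383°
δ = d/R = 1338.2/6371 = 0.210046 rad
φ₂ = arcsin(sin φ₁ cos δ + cos φ₁ sin δ cos θ)
   = arcsin(-0.52422·0.97802 + 0.85158·0.20850·0.98450) = -19.74853°
λ₂ = λ₁ + atan2(sin θ sin δ cos φ₁, cos δ − sin φ₁ sin φ₂) = -70.89735°

70.897°W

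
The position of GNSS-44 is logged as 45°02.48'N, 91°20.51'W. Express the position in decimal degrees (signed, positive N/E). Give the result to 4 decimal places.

+45.0413°, -91.3418°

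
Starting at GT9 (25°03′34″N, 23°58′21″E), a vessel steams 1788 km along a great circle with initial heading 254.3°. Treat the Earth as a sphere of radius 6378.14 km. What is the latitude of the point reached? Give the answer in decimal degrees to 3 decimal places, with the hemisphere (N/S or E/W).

GT9: φ = +25.05944°, λ = +23.97250°
δ = d/R = 1788/6378.14 = 0.280333 rad
φ₂ = arcsin(sin φ₁ cos δ + cos φ₁ sin δ cos θ)
   = arcsin(0.42356·0.96096 + 0.90587·0.27668·-0.27060) = 19.82833°
λ₂ = λ₁ + atan2(sin θ sin δ cos φ₁, cos δ − sin φ₁ sin φ₂) = 7.52484°

19.828°N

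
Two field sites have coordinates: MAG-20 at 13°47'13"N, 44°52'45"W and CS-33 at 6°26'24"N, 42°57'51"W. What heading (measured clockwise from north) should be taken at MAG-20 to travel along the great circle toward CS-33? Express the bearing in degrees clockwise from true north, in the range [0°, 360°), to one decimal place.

MAG-20: φ = +13.78694°, λ = -44.87917°
CS-33: φ = +6.44000°, λ = -42.96417°
Δλ = 1.9150°
y = sin Δλ · cos φ₂ = 0.033206
x = cos φ₁ sin φ₂ − sin φ₁ cos φ₂ cos Δλ = -0.127745
θ = atan2(y, x) = 165.4290° → 165.4290° (mod 360°)

165.4°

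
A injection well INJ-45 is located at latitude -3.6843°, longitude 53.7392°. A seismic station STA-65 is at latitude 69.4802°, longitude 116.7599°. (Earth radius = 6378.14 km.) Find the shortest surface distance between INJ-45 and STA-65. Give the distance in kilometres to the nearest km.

Δφ = 73.1645°,  Δλ = 63.0207°
a = sin²(Δφ/2) + cos φ₁ cos φ₂ sin²(Δλ/2) = 0.450743
c = 2·arcsin(√a) = 1.472122 rad = 84.3464°
d = R·c = 6378.14 × 1.472122 = 9389.4 km

9389 km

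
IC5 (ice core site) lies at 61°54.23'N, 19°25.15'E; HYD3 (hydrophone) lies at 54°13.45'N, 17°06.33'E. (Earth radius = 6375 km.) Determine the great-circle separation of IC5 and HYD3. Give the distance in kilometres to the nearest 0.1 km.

IC5: φ = +61.90383°, λ = +19.41917°
HYD3: φ = +54.22417°, λ = +17.10550°
Δφ = -7.6797°,  Δλ = -2.3137°
a = sin²(Δφ/2) + cos φ₁ cos φ₂ sin²(Δλ/2) = 0.004597
c = 2·arcsin(√a) = 0.135705 rad = 7.7753°
d = R·c = 6375 × 0.135705 = 865.1 km

865.1 km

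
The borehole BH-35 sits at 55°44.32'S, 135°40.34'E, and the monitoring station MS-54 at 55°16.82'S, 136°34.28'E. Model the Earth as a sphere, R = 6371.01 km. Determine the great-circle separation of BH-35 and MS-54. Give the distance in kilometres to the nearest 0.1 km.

BH-35: φ = -55.73867°, λ = +135.67233°
MS-54: φ = -55.28033°, λ = +136.57133°
Δφ = 0.4583°,  Δλ = 0.8990°
a = sin²(Δφ/2) + cos φ₁ cos φ₂ sin²(Δλ/2) = 0.000036
c = 2·arcsin(√a) = 0.011955 rad = 0.6850°
d = R·c = 6371.01 × 0.011955 = 76.2 km

76.2 km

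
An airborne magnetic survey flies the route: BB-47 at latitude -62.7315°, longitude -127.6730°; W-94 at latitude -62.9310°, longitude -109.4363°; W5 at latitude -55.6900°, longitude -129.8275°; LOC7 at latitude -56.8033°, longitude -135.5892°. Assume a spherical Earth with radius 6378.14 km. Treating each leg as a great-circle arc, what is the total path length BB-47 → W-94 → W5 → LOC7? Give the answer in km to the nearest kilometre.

2703 km

BB-47→W-94: c = 0.144890 rad, d = 924.13 km
W-94→W5: c = 0.219755 rad, d = 1401.63 km
W5→LOC7: c = 0.059134 rad, d = 377.16 km
Total = 924.13 + 1401.63 + 377.16 = 2702.92 km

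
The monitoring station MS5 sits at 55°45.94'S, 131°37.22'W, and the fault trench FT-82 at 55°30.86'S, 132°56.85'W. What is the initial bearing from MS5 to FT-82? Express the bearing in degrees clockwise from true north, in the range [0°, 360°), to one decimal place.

MS5: φ = -55.76567°, λ = -131.62033°
FT-82: φ = -55.51433°, λ = -132.94750°
Δλ = -1.3272°
y = sin Δλ · cos φ₂ = -0.013114
x = cos φ₁ sin φ₂ − sin φ₁ cos φ₂ cos Δλ = 0.004261
θ = atan2(y, x) = -71.9999° → 288.0001° (mod 360°)

288.0°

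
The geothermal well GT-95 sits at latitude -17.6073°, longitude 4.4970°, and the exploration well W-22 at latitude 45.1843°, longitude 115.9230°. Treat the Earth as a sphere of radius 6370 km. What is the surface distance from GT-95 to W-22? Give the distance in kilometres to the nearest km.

13051 km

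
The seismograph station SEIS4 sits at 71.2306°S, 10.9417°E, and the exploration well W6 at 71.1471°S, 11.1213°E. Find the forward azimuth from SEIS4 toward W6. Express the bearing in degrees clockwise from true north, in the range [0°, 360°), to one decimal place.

34.8°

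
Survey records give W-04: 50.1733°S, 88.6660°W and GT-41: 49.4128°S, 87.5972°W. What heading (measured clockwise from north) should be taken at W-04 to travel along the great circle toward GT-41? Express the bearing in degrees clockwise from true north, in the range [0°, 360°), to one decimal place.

42.6°

Δλ = 1.0688°
y = sin Δλ · cos φ₂ = 0.012136
x = cos φ₁ sin φ₂ − sin φ₁ cos φ₂ cos Δλ = 0.013186
θ = atan2(y, x) = 42.6251° → 42.6251° (mod 360°)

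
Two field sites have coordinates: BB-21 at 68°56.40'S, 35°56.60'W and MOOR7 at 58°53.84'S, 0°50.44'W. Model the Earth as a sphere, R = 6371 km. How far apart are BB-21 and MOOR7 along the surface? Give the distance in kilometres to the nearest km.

2004 km

BB-21: φ = -68.94000°, λ = -35.94333°
MOOR7: φ = -58.89733°, λ = -0.84067°
Δφ = 10.0427°,  Δλ = 35.1027°
a = sin²(Δφ/2) + cos φ₁ cos φ₂ sin²(Δλ/2) = 0.024542
c = 2·arcsin(√a) = 0.314612 rad = 18.0259°
d = R·c = 6371 × 0.314612 = 2004.4 km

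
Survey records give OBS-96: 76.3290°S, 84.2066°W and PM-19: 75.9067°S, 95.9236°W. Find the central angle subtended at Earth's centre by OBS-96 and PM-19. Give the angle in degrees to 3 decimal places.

2.838°

Δφ = 0.4223°,  Δλ = -11.7170°
a = sin²(Δφ/2) + cos φ₁ cos φ₂ sin²(Δλ/2) = 0.000613
c = 2·arcsin(√a) = 0.049530 rad = 2.8379°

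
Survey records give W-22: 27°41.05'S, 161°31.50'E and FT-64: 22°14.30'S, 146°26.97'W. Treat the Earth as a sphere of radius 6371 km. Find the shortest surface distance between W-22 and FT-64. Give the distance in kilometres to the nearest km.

W-22: φ = -27.68417°, λ = +161.52500°
FT-64: φ = -22.23833°, λ = -146.44950°
Δφ = 5.4458°,  Δλ = 52.0255°
a = sin²(Δφ/2) + cos φ₁ cos φ₂ sin²(Δλ/2) = 0.159913
c = 2·arcsin(√a) = 0.822796 rad = 47.1428°
d = R·c = 6371 × 0.822796 = 5242.0 km

5242 km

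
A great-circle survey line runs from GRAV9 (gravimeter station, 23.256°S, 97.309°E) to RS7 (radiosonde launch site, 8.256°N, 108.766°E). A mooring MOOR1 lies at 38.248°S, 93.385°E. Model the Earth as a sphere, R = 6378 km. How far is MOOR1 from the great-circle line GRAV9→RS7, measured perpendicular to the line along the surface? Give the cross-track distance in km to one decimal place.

270.0 km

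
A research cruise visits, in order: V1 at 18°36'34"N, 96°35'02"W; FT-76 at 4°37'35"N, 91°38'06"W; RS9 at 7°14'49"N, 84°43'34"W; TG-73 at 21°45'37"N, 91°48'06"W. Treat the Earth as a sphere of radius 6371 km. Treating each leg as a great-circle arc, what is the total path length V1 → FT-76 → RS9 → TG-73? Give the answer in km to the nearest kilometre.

4246 km

V1: φ = +18.60944°, λ = -96.58389°
FT-76: φ = +4.62639°, λ = -91.63500°
RS9: φ = +7.24694°, λ = -84.72611°
TG-73: φ = +21.76028°, λ = -91.80167°
V1→FT-76: c = 0.258221 rad, d = 1645.13 km
FT-76→RS9: c = 0.128350 rad, d = 817.72 km
RS9→TG-73: c = 0.279936 rad, d = 1783.47 km
Total = 1645.13 + 817.72 + 1783.47 = 4246.32 km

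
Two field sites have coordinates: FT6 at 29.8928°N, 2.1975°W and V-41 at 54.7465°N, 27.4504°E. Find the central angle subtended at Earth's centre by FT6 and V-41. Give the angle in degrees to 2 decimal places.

32.66°

Δφ = 24.8537°,  Δλ = 29.6479°
a = sin²(Δφ/2) + cos φ₁ cos φ₂ sin²(Δλ/2) = 0.079064
c = 2·arcsin(√a) = 0.570054 rad = 32.6617°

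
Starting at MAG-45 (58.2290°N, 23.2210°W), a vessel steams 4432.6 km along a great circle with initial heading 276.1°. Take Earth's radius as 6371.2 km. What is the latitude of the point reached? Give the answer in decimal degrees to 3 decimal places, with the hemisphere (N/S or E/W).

43.506°N

δ = d/R = 4432.6/6371.2 = 0.695725 rad
φ₂ = arcsin(sin φ₁ cos δ + cos φ₁ sin δ cos θ)
   = arcsin(0.85016·0.76759 + 0.52653·0.64094·0.10626) = 43.50632°
λ₂ = λ₁ + atan2(sin θ sin δ cos φ₁, cos δ − sin φ₁ sin φ₂) = -84.70577°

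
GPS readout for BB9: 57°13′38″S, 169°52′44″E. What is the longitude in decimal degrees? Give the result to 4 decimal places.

169.8789°E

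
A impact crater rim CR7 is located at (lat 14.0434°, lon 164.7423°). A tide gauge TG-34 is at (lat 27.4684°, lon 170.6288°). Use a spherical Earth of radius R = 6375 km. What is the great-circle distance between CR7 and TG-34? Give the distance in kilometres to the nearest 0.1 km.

1613.6 km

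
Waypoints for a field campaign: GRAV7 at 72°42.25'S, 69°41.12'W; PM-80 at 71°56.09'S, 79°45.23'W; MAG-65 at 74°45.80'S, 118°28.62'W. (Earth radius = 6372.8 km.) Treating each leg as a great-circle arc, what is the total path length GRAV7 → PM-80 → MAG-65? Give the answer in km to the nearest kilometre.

GRAV7: φ = -72.70417°, λ = -69.68533°
PM-80: φ = -71.93483°, λ = -79.75383°
MAG-65: φ = -74.76333°, λ = -118.47700°
GRAV7→PM-80: c = 0.054961 rad, d = 350.26 km
PM-80→MAG-65: c = 0.195930 rad, d = 1248.62 km
Total = 350.26 + 1248.62 = 1598.88 km

1599 km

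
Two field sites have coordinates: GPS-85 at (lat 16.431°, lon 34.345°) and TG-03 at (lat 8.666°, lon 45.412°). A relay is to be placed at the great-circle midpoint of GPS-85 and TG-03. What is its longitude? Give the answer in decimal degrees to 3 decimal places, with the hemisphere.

Bx = cos φ₂ cos Δλ = 0.970199,  By = cos φ₂ sin Δλ = 0.189765
φₘ = atan2(sin φ₁ + sin φ₂, √((cos φ₁ + Bx)² + By²)) = 12.60536°
λₘ = λ₁ + atan2(By, cos φ₁ + Bx) = 39.96235°

39.962°E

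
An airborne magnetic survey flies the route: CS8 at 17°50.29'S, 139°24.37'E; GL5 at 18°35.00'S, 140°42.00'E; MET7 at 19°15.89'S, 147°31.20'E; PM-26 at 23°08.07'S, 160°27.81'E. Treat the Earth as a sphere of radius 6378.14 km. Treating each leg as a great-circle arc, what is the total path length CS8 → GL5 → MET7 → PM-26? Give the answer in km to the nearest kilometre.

2292 km

CS8: φ = -17.83817°, λ = +139.40617°
GL5: φ = -18.58333°, λ = +140.70000°
MET7: φ = -19.26483°, λ = +147.52000°
PM-26: φ = -23.13450°, λ = +160.46350°
CS8→GL5: c = 0.025085 rad, d = 160.00 km
GL5→MET7: c = 0.113216 rad, d = 722.11 km
MET7→PM-26: c = 0.221071 rad, d = 1410.02 km
Total = 160.00 + 722.11 + 1410.02 = 2292.13 km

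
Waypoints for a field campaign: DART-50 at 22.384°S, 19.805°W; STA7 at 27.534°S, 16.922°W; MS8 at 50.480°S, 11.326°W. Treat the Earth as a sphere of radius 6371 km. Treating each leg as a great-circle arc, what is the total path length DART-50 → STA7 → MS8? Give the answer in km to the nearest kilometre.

3237 km

DART-50→STA7: c = 0.100786 rad, d = 642.11 km
STA7→MS8: c = 0.407326 rad, d = 2595.07 km
Total = 642.11 + 2595.07 = 3237.18 km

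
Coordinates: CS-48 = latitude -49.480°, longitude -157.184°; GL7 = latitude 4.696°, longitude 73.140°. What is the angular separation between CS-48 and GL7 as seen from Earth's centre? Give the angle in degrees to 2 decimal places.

118.40°

Δφ = 54.1760°,  Δλ = -129.6760°
a = sin²(Δφ/2) + cos φ₁ cos φ₂ sin²(Δλ/2) = 0.737825
c = 2·arcsin(√a) = 2.066498 rad = 118.4016°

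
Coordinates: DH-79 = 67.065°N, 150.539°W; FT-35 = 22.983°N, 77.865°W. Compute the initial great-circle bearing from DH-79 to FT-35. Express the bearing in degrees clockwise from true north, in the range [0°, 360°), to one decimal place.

96.5°

Δλ = 72.6740°
y = sin Δλ · cos φ₂ = 0.878848
x = cos φ₁ sin φ₂ − sin φ₁ cos φ₂ cos Δλ = -0.100338
θ = atan2(y, x) = 96.5133° → 96.5133° (mod 360°)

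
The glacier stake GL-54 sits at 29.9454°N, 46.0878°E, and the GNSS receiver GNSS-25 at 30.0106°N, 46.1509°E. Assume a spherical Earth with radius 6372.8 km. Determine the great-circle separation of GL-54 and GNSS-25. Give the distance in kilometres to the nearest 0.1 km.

Δφ = 0.0652°,  Δλ = 0.0631°
a = sin²(Δφ/2) + cos φ₁ cos φ₂ sin²(Δλ/2) = 0.000001
c = 2·arcsin(√a) = 0.001485 rad = 0.0851°
d = R·c = 6372.8 × 0.001485 = 9.5 km

9.5 km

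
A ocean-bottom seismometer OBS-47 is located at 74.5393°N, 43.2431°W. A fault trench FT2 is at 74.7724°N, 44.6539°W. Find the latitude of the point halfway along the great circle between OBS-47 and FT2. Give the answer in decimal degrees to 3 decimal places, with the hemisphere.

Bx = cos φ₂ cos Δλ = 0.262574,  By = cos φ₂ sin Δλ = -0.006467
φₘ = atan2(sin φ₁ + sin φ₂, √((cos φ₁ + Bx)² + By²)) = 74.65696°
λₘ = λ₁ + atan2(By, cos φ₁ + Bx) = -43.94327°

74.657°N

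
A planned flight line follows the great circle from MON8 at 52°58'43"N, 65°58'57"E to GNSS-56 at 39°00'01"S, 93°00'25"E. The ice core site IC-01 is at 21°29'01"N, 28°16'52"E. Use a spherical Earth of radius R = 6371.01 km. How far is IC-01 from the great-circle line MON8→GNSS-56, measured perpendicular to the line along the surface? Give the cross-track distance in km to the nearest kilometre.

4612 km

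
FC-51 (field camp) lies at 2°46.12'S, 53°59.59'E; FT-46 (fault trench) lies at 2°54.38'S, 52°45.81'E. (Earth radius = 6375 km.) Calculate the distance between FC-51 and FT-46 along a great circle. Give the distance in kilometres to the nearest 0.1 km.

FC-51: φ = -2.76867°, λ = +53.99317°
FT-46: φ = -2.90633°, λ = +52.76350°
Δφ = -0.1377°,  Δλ = -1.2297°
a = sin²(Δφ/2) + cos φ₁ cos φ₂ sin²(Δλ/2) = 0.000116
c = 2·arcsin(√a) = 0.021570 rad = 1.2359°
d = R·c = 6375 × 0.021570 = 137.5 km

137.5 km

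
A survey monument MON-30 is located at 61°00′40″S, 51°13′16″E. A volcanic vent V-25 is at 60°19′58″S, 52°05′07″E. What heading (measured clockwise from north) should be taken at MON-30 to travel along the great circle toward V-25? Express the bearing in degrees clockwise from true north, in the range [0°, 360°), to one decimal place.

32.3°

MON-30: φ = -61.01111°, λ = +51.22111°
V-25: φ = -60.33278°, λ = +52.08528°
Δλ = 0.8642°
y = sin Δλ · cos φ₂ = 0.007465
x = cos φ₁ sin φ₂ − sin φ₁ cos φ₂ cos Δλ = 0.011790
θ = atan2(y, x) = 32.3413° → 32.3413° (mod 360°)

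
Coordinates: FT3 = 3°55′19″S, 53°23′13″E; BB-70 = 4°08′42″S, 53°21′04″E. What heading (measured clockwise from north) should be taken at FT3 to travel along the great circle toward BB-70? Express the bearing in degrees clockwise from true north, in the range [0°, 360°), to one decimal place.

189.1°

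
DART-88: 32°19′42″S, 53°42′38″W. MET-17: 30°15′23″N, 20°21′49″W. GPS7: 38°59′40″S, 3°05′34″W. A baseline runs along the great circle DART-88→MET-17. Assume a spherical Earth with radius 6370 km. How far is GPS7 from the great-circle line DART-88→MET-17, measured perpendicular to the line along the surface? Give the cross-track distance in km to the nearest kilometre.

4540 km

DART-88: φ = -32.32833°, λ = -53.71056°
MET-17: φ = +30.25639°, λ = -20.36361°
GPS7: φ = -38.99444°, λ = -3.09278°
δ₁₃ = central angle DART-88→GPS7 = 0.717890 rad  (haversine)
θ₁₃ = bearing DART-88→GPS7 = 114.043°,  θ₁₂ = bearing DART-88→MET-17 = 30.328°
dₓₜ = R·arcsin(sin δ₁₃ · sin(θ₁₃ − θ₁₂)) = 6370·arcsin(0.65780·sin(83.714°)) = 4539.589 km
|dₓₜ| = 4539.589 km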